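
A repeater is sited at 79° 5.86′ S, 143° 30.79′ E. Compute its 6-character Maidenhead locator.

QB10sv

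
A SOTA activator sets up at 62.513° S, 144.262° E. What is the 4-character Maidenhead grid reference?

QC27

Offset from 180°W / 90°S: lon 324.26°, lat 27.49°.
Field: 324.26/20 → 16 → Q, 27.49/10 → 2 → C; chars QC.
Square: 4.26/2 → 2, 7.49/1 → 7; chars 27.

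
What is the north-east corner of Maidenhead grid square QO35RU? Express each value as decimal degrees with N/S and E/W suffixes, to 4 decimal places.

55.8750° N, 147.5000° E

Field Q=16, O=14: +16·20° lon, +14·10° lat → SW at lon 140°, lat 50°.
Square 3, 5: +3·2° lon, +5·1° lat → SW at lon 146°, lat 55°.
Subsquare r=17, u=20: +17·0.0833333° lon, +20·0.0416667° lat → SW at lon 147.417°, lat 55.8333°.
Cell spans 0.0833333° lon × 0.0416667° lat. NE corner is SW corner plus one full cell.
latitude 55.8750° N, longitude 147.5000° E.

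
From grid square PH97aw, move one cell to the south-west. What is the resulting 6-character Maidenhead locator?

PH87xv

Longitude subsquare a = 0; −1 → -1, wraps to 23 = x, carry into square.
Longitude square 9; −1 → 8.
Latitude subsquare w = 22; −1 → 21 = v.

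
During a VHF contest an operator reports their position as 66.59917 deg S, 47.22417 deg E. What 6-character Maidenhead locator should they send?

LC33oj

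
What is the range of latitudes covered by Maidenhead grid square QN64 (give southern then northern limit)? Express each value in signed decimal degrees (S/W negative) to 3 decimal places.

44.000, 45.000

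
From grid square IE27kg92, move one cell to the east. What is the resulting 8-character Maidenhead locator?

IE27lg02

Longitude extended square 9; +1 → 10, wraps to 0, carry into subsquare.
Longitude subsquare k = 10; +1 → 11 = l.
The latitude characters are unchanged.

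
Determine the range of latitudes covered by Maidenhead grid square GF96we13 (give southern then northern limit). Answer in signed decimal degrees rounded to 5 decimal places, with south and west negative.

Field G=6, F=5: +6·20° lon, +5·10° lat → SW at lon -60°, lat -40°.
Square 9, 6: +9·2° lon, +6·1° lat → SW at lon -42°, lat -34°.
Subsquare w=22, e=4: +22·0.0833333° lon, +4·0.0416667° lat → SW at lon -40.1667°, lat -33.8333°.
Extended square 1, 3: +1·0.00833333° lon, +3·0.00416667° lat → SW at lon -40.1583°, lat -33.8208°.
Cell spans 0.00833333° lon × 0.00416667° lat.
south -33.82083, north -33.81667.

-33.82083, -33.81667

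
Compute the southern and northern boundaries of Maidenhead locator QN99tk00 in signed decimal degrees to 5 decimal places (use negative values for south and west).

49.41667, 49.42083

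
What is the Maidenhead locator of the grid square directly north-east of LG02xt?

LG12au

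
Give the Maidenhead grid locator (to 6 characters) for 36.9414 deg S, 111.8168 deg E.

OF53vb

Shift to the Maidenhead origin (180°W, 90°S): lon 291.8168, lat 53.0586.
Field (20°×10°, letters A–R): 291.8168/20 → 14 → O, 53.0586/10 → 5 → F; chars OF.
Square (2°×1°, digits 0–9): 11.8168/2 → 5, 3.0586/1 → 3; chars 53.
Subsquare (5′×2.5′, letters a–x): 1.8168/0.0833333 → 21 → v, 0.0586/0.0416667 → 1 → b; chars vb.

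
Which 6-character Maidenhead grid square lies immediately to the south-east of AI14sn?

Longitude subsquare s = 18; +1 → 19 = t.
Latitude subsquare n = 13; −1 → 12 = m.

AI14tm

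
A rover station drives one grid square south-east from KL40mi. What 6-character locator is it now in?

KL40nh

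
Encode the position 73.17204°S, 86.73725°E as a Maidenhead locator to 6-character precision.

NB36it

Shift to the Maidenhead origin (180°W, 90°S): lon 266.7373, lat 16.8280.
Field: lon ⌊266.7373/20⌋ = 13 → N; lat ⌊16.8280/10⌋ = 1 → B.
Square: lon ⌊6.7373/2⌋ = 3; lat ⌊6.8280/1⌋ = 6.
Subsquare: lon ⌊0.7373/0.0833333⌋ = 8 → i; lat ⌊0.8280/0.0416667⌋ = 19 → t.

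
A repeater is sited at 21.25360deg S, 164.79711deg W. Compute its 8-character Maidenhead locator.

AG78or49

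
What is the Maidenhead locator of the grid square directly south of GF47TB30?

GF47ta39

Latitude extended square 0; −1 → -1, wraps to 9, carry into subsquare.
Latitude subsquare b = 1; −1 → 0 = a.
The longitude characters are unchanged.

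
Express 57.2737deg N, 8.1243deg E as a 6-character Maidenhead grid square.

JO47bg

Offset from 180°W / 90°S: lon 188.1243°, lat 147.2737°.
Field (20°×10°, letters A–R): lon ⌊188.1243/20⌋ = 9 → J; lat ⌊147.2737/10⌋ = 14 → O.
Square (2°×1°, digits 0–9): lon ⌊8.1243/2⌋ = 4; lat ⌊7.2737/1⌋ = 7.
Subsquare (5′×2.5′, letters a–x): lon ⌊0.1243/0.0833333⌋ = 1 → b; lat ⌊0.2737/0.0416667⌋ = 6 → g.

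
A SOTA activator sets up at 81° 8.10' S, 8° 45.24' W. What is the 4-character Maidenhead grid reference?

IA58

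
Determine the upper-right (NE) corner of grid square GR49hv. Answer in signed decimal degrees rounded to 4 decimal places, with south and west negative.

Field G=6, R=17: +6·20° lon, +17·10° lat → SW at lon -60°, lat 80°.
Square 4, 9: +4·2° lon, +9·1° lat → SW at lon -52°, lat 89°.
Subsquare h=7, v=21: +7·0.0833333° lon, +21·0.0416667° lat → SW at lon -51.4167°, lat 89.875°.
Cell spans 0.0833333° lon × 0.0416667° lat. NE corner is SW corner plus one full cell.
latitude 89.9167, longitude -51.3333.

89.9167, -51.3333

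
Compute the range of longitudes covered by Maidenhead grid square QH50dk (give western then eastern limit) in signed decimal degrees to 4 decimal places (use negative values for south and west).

Field Q=16, H=7: +16·20° lon, +7·10° lat → SW at lon 140°, lat -20°.
Square 5, 0: +5·2° lon, +0·1° lat → SW at lon 150°, lat -20°.
Subsquare d=3, k=10: +3·0.0833333° lon, +10·0.0416667° lat → SW at lon 150.25°, lat -19.5833°.
Cell spans 0.0833333° lon × 0.0416667° lat.
west 150.2500, east 150.3333.

150.2500, 150.3333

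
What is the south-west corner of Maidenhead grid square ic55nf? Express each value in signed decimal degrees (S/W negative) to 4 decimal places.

-64.7917, -8.9167

Field I=8, C=2: +8·20° lon, +2·10° lat → SW at lon -20°, lat -70°.
Square 5, 5: +5·2° lon, +5·1° lat → SW at lon -10°, lat -65°.
Subsquare n=13, f=5: +13·0.0833333° lon, +5·0.0416667° lat → SW at lon -8.91667°, lat -64.7917°.
latitude -64.7917, longitude -8.9167.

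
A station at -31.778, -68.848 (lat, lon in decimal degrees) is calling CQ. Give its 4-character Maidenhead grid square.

FF58

Add 180° to longitude and 90° to latitude: 111.15, 58.22.
Field (20°×10°, letters A–R): 111.15/20 → 5 → F, 58.22/10 → 5 → F; chars FF.
Square (2°×1°, digits 0–9): 11.15/2 → 5, 8.22/1 → 8; chars 58.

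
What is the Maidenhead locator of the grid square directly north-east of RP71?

Longitude square 7; +1 → 8.
Latitude square 1; +1 → 2.

RP82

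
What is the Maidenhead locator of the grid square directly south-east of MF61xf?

Longitude subsquare x = 23; +1 → 24, wraps to 0 = a, carry into square.
Longitude square 6; +1 → 7.
Latitude subsquare f = 5; −1 → 4 = e.

MF71ae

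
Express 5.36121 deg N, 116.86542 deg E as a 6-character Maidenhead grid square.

Add 180° to longitude and 90° to latitude: 296.8654, 95.3612.
Field: 296.8654/20 → 14 → O, 95.3612/10 → 9 → J; chars OJ.
Square: 16.8654/2 → 8, 5.3612/1 → 5; chars 85.
Subsquare: 0.8654/0.0833333 → 10 → k, 0.3612/0.0416667 → 8 → i; chars ki.

OJ85ki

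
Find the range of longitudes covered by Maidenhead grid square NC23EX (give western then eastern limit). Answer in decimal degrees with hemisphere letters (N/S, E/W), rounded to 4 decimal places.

Field N=13, C=2: +13·20° lon, +2·10° lat → SW at lon 80°, lat -70°.
Square 2, 3: +2·2° lon, +3·1° lat → SW at lon 84°, lat -67°.
Subsquare e=4, x=23: +4·0.0833333° lon, +23·0.0416667° lat → SW at lon 84.3333°, lat -66.0417°.
Cell spans 0.0833333° lon × 0.0416667° lat.
west 84.3333° E, east 84.4167° E.

84.3333° E, 84.4167° E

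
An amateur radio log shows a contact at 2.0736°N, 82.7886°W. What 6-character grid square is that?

EJ82ob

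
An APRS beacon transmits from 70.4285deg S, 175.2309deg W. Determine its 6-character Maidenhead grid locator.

Offset from 180°W / 90°S: lon 4.7691°, lat 19.5715°.
Field: lon ⌊4.7691/20⌋ = 0 → A; lat ⌊19.5715/10⌋ = 1 → B.
Square: lon ⌊4.7691/2⌋ = 2; lat ⌊9.5715/1⌋ = 9.
Subsquare: lon ⌊0.7691/0.0833333⌋ = 9 → j; lat ⌊0.5715/0.0416667⌋ = 13 → n.

AB29jn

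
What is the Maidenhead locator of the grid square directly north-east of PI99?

QJ00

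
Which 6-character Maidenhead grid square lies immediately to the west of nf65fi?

NF65ei

Longitude subsquare f = 5; −1 → 4 = e.
The latitude characters are unchanged.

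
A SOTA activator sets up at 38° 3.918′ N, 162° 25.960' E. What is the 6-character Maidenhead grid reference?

Offset from 180°W / 90°S: lon 342.4327°, lat 128.0653°.
Field: lon ⌊342.4327/20⌋ = 17 → R; lat ⌊128.0653/10⌋ = 12 → M.
Square: lon ⌊2.4327/2⌋ = 1; lat ⌊8.0653/1⌋ = 8.
Subsquare: lon ⌊0.4327/0.0833333⌋ = 5 → f; lat ⌊0.0653/0.0416667⌋ = 1 → b.

RM18fb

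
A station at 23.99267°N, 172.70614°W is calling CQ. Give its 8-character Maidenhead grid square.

Shift to the Maidenhead origin (180°W, 90°S): lon 7.29386, lat 113.99267.
Field: lon ⌊7.29386/20⌋ = 0 → A; lat ⌊113.99267/10⌋ = 11 → L.
Square: lon ⌊7.29386/2⌋ = 3; lat ⌊3.99267/1⌋ = 3.
Subsquare: lon ⌊1.29386/0.0833333⌋ = 15 → p; lat ⌊0.99267/0.0416667⌋ = 23 → x.
Extended square: lon ⌊0.04386/0.00833333⌋ = 5; lat ⌊0.03434/0.00416667⌋ = 8.

AL33px58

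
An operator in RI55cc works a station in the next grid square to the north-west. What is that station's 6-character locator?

Longitude subsquare c = 2; −1 → 1 = b.
Latitude subsquare c = 2; +1 → 3 = d.

RI55bd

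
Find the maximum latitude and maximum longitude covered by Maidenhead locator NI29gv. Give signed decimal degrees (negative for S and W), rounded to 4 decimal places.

-0.0833, 84.5833

Field N=13, I=8: +13·20° lon, +8·10° lat → SW at lon 80°, lat -10°.
Square 2, 9: +2·2° lon, +9·1° lat → SW at lon 84°, lat -1°.
Subsquare g=6, v=21: +6·0.0833333° lon, +21·0.0416667° lat → SW at lon 84.5°, lat -0.125°.
Cell spans 0.0833333° lon × 0.0416667° lat. NE corner is SW corner plus one full cell.
latitude -0.0833, longitude 84.5833.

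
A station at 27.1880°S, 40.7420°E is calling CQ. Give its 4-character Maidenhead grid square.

LG02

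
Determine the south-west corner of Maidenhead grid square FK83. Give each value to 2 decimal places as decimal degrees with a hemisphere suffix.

13.00° N, 64.00° W

Field F=5, K=10: +5·20° lon, +10·10° lat → SW at lon -80°, lat 10°.
Square 8, 3: +8·2° lon, +3·1° lat → SW at lon -64°, lat 13°.
latitude 13.00° N, longitude 64.00° W.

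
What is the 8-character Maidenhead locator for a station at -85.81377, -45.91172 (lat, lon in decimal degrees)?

GA74be04

Shift to the Maidenhead origin (180°W, 90°S): lon 134.08828, lat 4.18623.
Field (20°×10°, letters A–R): lon ⌊134.08828/20⌋ = 6 → G; lat ⌊4.18623/10⌋ = 0 → A.
Square (2°×1°, digits 0–9): lon ⌊14.08828/2⌋ = 7; lat ⌊4.18623/1⌋ = 4.
Subsquare (5′×2.5′, letters a–x): lon ⌊0.08828/0.0833333⌋ = 1 → b; lat ⌊0.18623/0.0416667⌋ = 4 → e.
Extended square (30″×15″, digits 0–9): lon ⌊0.00495/0.00833333⌋ = 0; lat ⌊0.01956/0.00416667⌋ = 4.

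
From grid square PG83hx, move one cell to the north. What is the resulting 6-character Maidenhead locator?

PG84ha

Latitude subsquare x = 23; +1 → 24, wraps to 0 = a, carry into square.
Latitude square 3; +1 → 4.
The longitude characters are unchanged.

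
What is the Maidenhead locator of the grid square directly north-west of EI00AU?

Longitude subsquare a = 0; −1 → -1, wraps to 23 = x, carry into square.
Longitude square 0; −1 → -1, wraps to 9, carry into field.
Longitude field E = 4; −1 → 3 = D.
Latitude subsquare u = 20; +1 → 21 = v.

DI90xv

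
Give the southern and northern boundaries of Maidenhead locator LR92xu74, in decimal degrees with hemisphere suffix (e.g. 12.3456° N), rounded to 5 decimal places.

82.85000° N, 82.85417° N

Field L=11, R=17: +11·20° lon, +17·10° lat → SW at lon 40°, lat 80°.
Square 9, 2: +9·2° lon, +2·1° lat → SW at lon 58°, lat 82°.
Subsquare x=23, u=20: +23·0.0833333° lon, +20·0.0416667° lat → SW at lon 59.9167°, lat 82.8333°.
Extended square 7, 4: +7·0.00833333° lon, +4·0.00416667° lat → SW at lon 59.975°, lat 82.85°.
Cell spans 0.00833333° lon × 0.00416667° lat.
south 82.85000° N, north 82.85417° N.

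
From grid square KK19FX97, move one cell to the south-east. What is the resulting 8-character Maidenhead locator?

KK19gx06

Longitude extended square 9; +1 → 10, wraps to 0, carry into subsquare.
Longitude subsquare f = 5; +1 → 6 = g.
Latitude extended square 7; −1 → 6.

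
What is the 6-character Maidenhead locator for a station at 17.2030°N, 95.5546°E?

Offset from 180°W / 90°S: lon 275.5546°, lat 107.2030°.
Field: 275.5546/20 → 13 → N, 107.2030/10 → 10 → K; chars NK.
Square: 15.5546/2 → 7, 7.2030/1 → 7; chars 77.
Subsquare: 1.5546/0.0833333 → 18 → s, 0.2030/0.0416667 → 4 → e; chars se.

NK77se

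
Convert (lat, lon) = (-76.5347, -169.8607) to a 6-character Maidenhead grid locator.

AB53bl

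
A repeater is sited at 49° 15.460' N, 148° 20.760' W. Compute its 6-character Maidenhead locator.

BN59tg

Add 180° to longitude and 90° to latitude: 31.6540, 139.2577.
Field: lon ⌊31.6540/20⌋ = 1 → B; lat ⌊139.2577/10⌋ = 13 → N.
Square: lon ⌊11.6540/2⌋ = 5; lat ⌊9.2577/1⌋ = 9.
Subsquare: lon ⌊1.6540/0.0833333⌋ = 19 → t; lat ⌊0.2577/0.0416667⌋ = 6 → g.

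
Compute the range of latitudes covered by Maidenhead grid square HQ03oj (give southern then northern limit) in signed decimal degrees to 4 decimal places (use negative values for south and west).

73.3750, 73.4167

Field H=7, Q=16: +7·20° lon, +16·10° lat → SW at lon -40°, lat 70°.
Square 0, 3: +0·2° lon, +3·1° lat → SW at lon -40°, lat 73°.
Subsquare o=14, j=9: +14·0.0833333° lon, +9·0.0416667° lat → SW at lon -38.8333°, lat 73.375°.
Cell spans 0.0833333° lon × 0.0416667° lat.
south 73.3750, north 73.4167.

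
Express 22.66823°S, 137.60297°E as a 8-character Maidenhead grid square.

PG87th29

Shift to the Maidenhead origin (180°W, 90°S): lon 317.60297, lat 67.33177.
Field (20°×10°, letters A–R): 317.60297/20 → 15 → P, 67.33177/10 → 6 → G; chars PG.
Square (2°×1°, digits 0–9): 17.60297/2 → 8, 7.33177/1 → 7; chars 87.
Subsquare (5′×2.5′, letters a–x): 1.60297/0.0833333 → 19 → t, 0.33177/0.0416667 → 7 → h; chars th.
Extended square (30″×15″, digits 0–9): 0.01964/0.00833333 → 2, 0.04010/0.00416667 → 9; chars 29.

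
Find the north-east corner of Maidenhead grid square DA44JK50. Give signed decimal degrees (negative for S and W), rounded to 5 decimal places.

Field D=3, A=0: +3·20° lon, +0·10° lat → SW at lon -120°, lat -90°.
Square 4, 4: +4·2° lon, +4·1° lat → SW at lon -112°, lat -86°.
Subsquare j=9, k=10: +9·0.0833333° lon, +10·0.0416667° lat → SW at lon -111.25°, lat -85.5833°.
Extended square 5, 0: +5·0.00833333° lon, +0·0.00416667° lat → SW at lon -111.208°, lat -85.5833°.
Cell spans 0.00833333° lon × 0.00416667° lat. NE corner is SW corner plus one full cell.
latitude -85.57917, longitude -111.20000.

-85.57917, -111.20000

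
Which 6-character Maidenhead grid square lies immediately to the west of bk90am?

Longitude subsquare a = 0; −1 → -1, wraps to 23 = x, carry into square.
Longitude square 9; −1 → 8.
The latitude characters are unchanged.

BK80xm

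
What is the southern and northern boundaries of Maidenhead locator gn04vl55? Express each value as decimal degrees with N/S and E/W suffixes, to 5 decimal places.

44.47917° N, 44.48333° N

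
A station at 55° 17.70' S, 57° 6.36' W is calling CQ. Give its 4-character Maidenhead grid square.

GD14

Shift to the Maidenhead origin (180°W, 90°S): lon 122.89, lat 34.70.
Field (20°×10°, letters A–R): 122.89/20 → 6 → G, 34.70/10 → 3 → D; chars GD.
Square (2°×1°, digits 0–9): 2.89/2 → 1, 4.70/1 → 4; chars 14.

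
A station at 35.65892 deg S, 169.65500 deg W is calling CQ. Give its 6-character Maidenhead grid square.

AF54ei

Shift to the Maidenhead origin (180°W, 90°S): lon 10.3450, lat 54.3411.
Field (20°×10°, letters A–R): 10.3450/20 → 0 → A, 54.3411/10 → 5 → F; chars AF.
Square (2°×1°, digits 0–9): 10.3450/2 → 5, 4.3411/1 → 4; chars 54.
Subsquare (5′×2.5′, letters a–x): 0.3450/0.0833333 → 4 → e, 0.3411/0.0416667 → 8 → i; chars ei.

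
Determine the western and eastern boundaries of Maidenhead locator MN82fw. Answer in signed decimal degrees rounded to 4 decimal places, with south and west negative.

76.4167, 76.5000

Field M=12, N=13: +12·20° lon, +13·10° lat → SW at lon 60°, lat 40°.
Square 8, 2: +8·2° lon, +2·1° lat → SW at lon 76°, lat 42°.
Subsquare f=5, w=22: +5·0.0833333° lon, +22·0.0416667° lat → SW at lon 76.4167°, lat 42.9167°.
Cell spans 0.0833333° lon × 0.0416667° lat.
west 76.4167, east 76.5000.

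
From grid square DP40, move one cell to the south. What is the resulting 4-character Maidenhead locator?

Latitude square 0; −1 → -1, wraps to 9, carry into field.
Latitude field P = 15; −1 → 14 = O.
The longitude characters are unchanged.

DO49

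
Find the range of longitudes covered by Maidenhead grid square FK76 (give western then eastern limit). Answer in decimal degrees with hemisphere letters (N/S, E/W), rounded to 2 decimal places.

Field F=5, K=10: +5·20° lon, +10·10° lat → SW at lon -80°, lat 10°.
Square 7, 6: +7·2° lon, +6·1° lat → SW at lon -66°, lat 16°.
Cell spans 2° lon × 1° lat.
west 66.00° W, east 64.00° W.

66.00° W, 64.00° W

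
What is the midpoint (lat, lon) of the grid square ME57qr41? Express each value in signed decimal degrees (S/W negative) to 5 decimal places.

-42.28542, 71.37083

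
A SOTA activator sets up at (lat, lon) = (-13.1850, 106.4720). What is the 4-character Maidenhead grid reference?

Offset from 180°W / 90°S: lon 286.47°, lat 76.81°.
Field: 286.47/20 → 14 → O, 76.81/10 → 7 → H; chars OH.
Square: 6.47/2 → 3, 6.81/1 → 6; chars 36.

OH36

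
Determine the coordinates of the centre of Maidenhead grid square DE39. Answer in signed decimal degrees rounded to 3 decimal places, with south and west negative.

Field D=3, E=4: +3·20° lon, +4·10° lat → SW at lon -120°, lat -50°.
Square 3, 9: +3·2° lon, +9·1° lat → SW at lon -114°, lat -41°.
Cell spans 2° lon × 1° lat. Centre is SW corner plus half of each.
latitude -40.500, longitude -113.000.

-40.500, -113.000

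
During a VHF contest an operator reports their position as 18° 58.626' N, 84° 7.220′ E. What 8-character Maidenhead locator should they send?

Add 180° to longitude and 90° to latitude: 264.12033, 108.97710.
Field (20°×10°, letters A–R): 264.12033/20 → 13 → N, 108.97710/10 → 10 → K; chars NK.
Square (2°×1°, digits 0–9): 4.12033/2 → 2, 8.97710/1 → 8; chars 28.
Subsquare (5′×2.5′, letters a–x): 0.12033/0.0833333 → 1 → b, 0.97710/0.0416667 → 23 → x; chars bx.
Extended square (30″×15″, digits 0–9): 0.03700/0.00833333 → 4, 0.01877/0.00416667 → 4; chars 44.

NK28bx44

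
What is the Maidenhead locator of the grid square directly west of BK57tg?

Longitude subsquare t = 19; −1 → 18 = s.
The latitude characters are unchanged.

BK57sg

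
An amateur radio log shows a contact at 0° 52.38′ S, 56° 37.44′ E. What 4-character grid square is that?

LI89

Add 180° to longitude and 90° to latitude: 236.62, 89.13.
Field: lon ⌊236.62/20⌋ = 11 → L; lat ⌊89.13/10⌋ = 8 → I.
Square: lon ⌊16.62/2⌋ = 8; lat ⌊9.13/1⌋ = 9.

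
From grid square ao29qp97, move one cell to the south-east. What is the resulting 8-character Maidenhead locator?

Longitude extended square 9; +1 → 10, wraps to 0, carry into subsquare.
Longitude subsquare q = 16; +1 → 17 = r.
Latitude extended square 7; −1 → 6.

AO29rp06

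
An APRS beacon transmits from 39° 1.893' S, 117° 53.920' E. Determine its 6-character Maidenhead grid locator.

Shift to the Maidenhead origin (180°W, 90°S): lon 297.8987, lat 50.9684.
Field (20°×10°, letters A–R): lon ⌊297.8987/20⌋ = 14 → O; lat ⌊50.9684/10⌋ = 5 → F.
Square (2°×1°, digits 0–9): lon ⌊17.8987/2⌋ = 8; lat ⌊0.9684/1⌋ = 0.
Subsquare (5′×2.5′, letters a–x): lon ⌊1.8987/0.0833333⌋ = 22 → w; lat ⌊0.9684/0.0416667⌋ = 23 → x.

OF80wx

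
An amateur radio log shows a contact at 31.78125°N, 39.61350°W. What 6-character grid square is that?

HM01es

Add 180° to longitude and 90° to latitude: 140.3865, 121.7812.
Field: 140.3865/20 → 7 → H, 121.7812/10 → 12 → M; chars HM.
Square: 0.3865/2 → 0, 1.7812/1 → 1; chars 01.
Subsquare: 0.3865/0.0833333 → 4 → e, 0.7812/0.0416667 → 18 → s; chars es.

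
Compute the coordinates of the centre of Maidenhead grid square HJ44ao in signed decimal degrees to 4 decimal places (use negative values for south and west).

4.6042, -31.9583

Field H=7, J=9: +7·20° lon, +9·10° lat → SW at lon -40°, lat 0°.
Square 4, 4: +4·2° lon, +4·1° lat → SW at lon -32°, lat 4°.
Subsquare a=0, o=14: +0·0.0833333° lon, +14·0.0416667° lat → SW at lon -32°, lat 4.58333°.
Cell spans 0.0833333° lon × 0.0416667° lat. Centre is SW corner plus half of each.
latitude 4.6042, longitude -31.9583.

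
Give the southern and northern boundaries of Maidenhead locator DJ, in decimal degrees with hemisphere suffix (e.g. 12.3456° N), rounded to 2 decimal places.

0.00° N, 10.00° N

Field D=3, J=9: +3·20° lon, +9·10° lat → SW at lon -120°, lat 0°.
Cell spans 20° lon × 10° lat.
south 0.00° N, north 10.00° N.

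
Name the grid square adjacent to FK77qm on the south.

FK77ql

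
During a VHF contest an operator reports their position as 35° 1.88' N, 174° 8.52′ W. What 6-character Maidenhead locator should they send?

AM25wa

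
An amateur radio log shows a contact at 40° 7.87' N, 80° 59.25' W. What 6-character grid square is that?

Offset from 180°W / 90°S: lon 99.0125°, lat 130.1312°.
Field (20°×10°, letters A–R): 99.0125/20 → 4 → E, 130.1312/10 → 13 → N; chars EN.
Square (2°×1°, digits 0–9): 19.0125/2 → 9, 0.1312/1 → 0; chars 90.
Subsquare (5′×2.5′, letters a–x): 1.0125/0.0833333 → 12 → m, 0.1312/0.0416667 → 3 → d; chars md.

EN90md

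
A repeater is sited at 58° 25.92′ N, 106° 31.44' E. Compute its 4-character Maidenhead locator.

OO38

Add 180° to longitude and 90° to latitude: 286.52, 148.43.
Field: 286.52/20 → 14 → O, 148.43/10 → 14 → O; chars OO.
Square: 6.52/2 → 3, 8.43/1 → 8; chars 38.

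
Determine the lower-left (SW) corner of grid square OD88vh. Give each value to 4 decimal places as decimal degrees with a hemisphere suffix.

Field O=14, D=3: +14·20° lon, +3·10° lat → SW at lon 100°, lat -60°.
Square 8, 8: +8·2° lon, +8·1° lat → SW at lon 116°, lat -52°.
Subsquare v=21, h=7: +21·0.0833333° lon, +7·0.0416667° lat → SW at lon 117.75°, lat -51.7083°.
latitude 51.7083° S, longitude 117.7500° E.

51.7083° S, 117.7500° E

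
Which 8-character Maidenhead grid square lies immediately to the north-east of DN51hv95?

DN51iv06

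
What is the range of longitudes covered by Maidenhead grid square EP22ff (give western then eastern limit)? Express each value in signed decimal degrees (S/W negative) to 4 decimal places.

Field E=4, P=15: +4·20° lon, +15·10° lat → SW at lon -100°, lat 60°.
Square 2, 2: +2·2° lon, +2·1° lat → SW at lon -96°, lat 62°.
Subsquare f=5, f=5: +5·0.0833333° lon, +5·0.0416667° lat → SW at lon -95.5833°, lat 62.2083°.
Cell spans 0.0833333° lon × 0.0416667° lat.
west -95.5833, east -95.5000.

-95.5833, -95.5000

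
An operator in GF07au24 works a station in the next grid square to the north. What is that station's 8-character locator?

Latitude extended square 4; +1 → 5.
The longitude characters are unchanged.

GF07au25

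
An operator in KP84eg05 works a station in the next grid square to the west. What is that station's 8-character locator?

Longitude extended square 0; −1 → -1, wraps to 9, carry into subsquare.
Longitude subsquare e = 4; −1 → 3 = d.
The latitude characters are unchanged.

KP84dg95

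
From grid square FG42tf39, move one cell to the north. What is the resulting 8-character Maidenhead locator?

FG42tg30

Latitude extended square 9; +1 → 10, wraps to 0, carry into subsquare.
Latitude subsquare f = 5; +1 → 6 = g.
The longitude characters are unchanged.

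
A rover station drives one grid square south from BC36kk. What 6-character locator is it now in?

Latitude subsquare k = 10; −1 → 9 = j.
The longitude characters are unchanged.

BC36kj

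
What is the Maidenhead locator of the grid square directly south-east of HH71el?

HH71fk

Longitude subsquare e = 4; +1 → 5 = f.
Latitude subsquare l = 11; −1 → 10 = k.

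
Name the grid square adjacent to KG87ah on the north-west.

KG77xi

Longitude subsquare a = 0; −1 → -1, wraps to 23 = x, carry into square.
Longitude square 8; −1 → 7.
Latitude subsquare h = 7; +1 → 8 = i.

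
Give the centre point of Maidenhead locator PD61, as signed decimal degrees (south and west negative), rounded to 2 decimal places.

-58.50, 133.00

Field P=15, D=3: +15·20° lon, +3·10° lat → SW at lon 120°, lat -60°.
Square 6, 1: +6·2° lon, +1·1° lat → SW at lon 132°, lat -59°.
Cell spans 2° lon × 1° lat. Centre is SW corner plus half of each.
latitude -58.50, longitude 133.00.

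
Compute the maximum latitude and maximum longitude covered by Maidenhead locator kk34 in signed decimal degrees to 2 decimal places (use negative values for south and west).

15.00, 28.00

Field K=10, K=10: +10·20° lon, +10·10° lat → SW at lon 20°, lat 10°.
Square 3, 4: +3·2° lon, +4·1° lat → SW at lon 26°, lat 14°.
Cell spans 2° lon × 1° lat. NE corner is SW corner plus one full cell.
latitude 15.00, longitude 28.00.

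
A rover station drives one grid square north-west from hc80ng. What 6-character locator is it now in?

HC80mh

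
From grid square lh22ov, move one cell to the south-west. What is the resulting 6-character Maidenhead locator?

Longitude subsquare o = 14; −1 → 13 = n.
Latitude subsquare v = 21; −1 → 20 = u.

LH22nu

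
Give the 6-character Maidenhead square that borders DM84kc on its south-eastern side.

Longitude subsquare k = 10; +1 → 11 = l.
Latitude subsquare c = 2; −1 → 1 = b.

DM84lb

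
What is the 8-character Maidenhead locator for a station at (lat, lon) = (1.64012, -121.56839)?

CJ91fp13

Offset from 180°W / 90°S: lon 58.43161°, lat 91.64012°.
Field: 58.43161/20 → 2 → C, 91.64012/10 → 9 → J; chars CJ.
Square: 18.43161/2 → 9, 1.64012/1 → 1; chars 91.
Subsquare: 0.43161/0.0833333 → 5 → f, 0.64012/0.0416667 → 15 → p; chars fp.
Extended square: 0.01494/0.00833333 → 1, 0.01512/0.00416667 → 3; chars 13.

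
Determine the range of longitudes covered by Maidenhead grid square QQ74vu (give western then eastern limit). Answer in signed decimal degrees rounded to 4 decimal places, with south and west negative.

Field Q=16, Q=16: +16·20° lon, +16·10° lat → SW at lon 140°, lat 70°.
Square 7, 4: +7·2° lon, +4·1° lat → SW at lon 154°, lat 74°.
Subsquare v=21, u=20: +21·0.0833333° lon, +20·0.0416667° lat → SW at lon 155.75°, lat 74.8333°.
Cell spans 0.0833333° lon × 0.0416667° lat.
west 155.7500, east 155.8333.

155.7500, 155.8333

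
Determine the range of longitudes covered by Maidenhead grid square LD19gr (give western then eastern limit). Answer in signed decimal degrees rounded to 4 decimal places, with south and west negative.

42.5000, 42.5833

Field L=11, D=3: +11·20° lon, +3·10° lat → SW at lon 40°, lat -60°.
Square 1, 9: +1·2° lon, +9·1° lat → SW at lon 42°, lat -51°.
Subsquare g=6, r=17: +6·0.0833333° lon, +17·0.0416667° lat → SW at lon 42.5°, lat -50.2917°.
Cell spans 0.0833333° lon × 0.0416667° lat.
west 42.5000, east 42.5833.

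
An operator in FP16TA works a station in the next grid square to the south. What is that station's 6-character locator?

FP15tx

Latitude subsquare a = 0; −1 → -1, wraps to 23 = x, carry into square.
Latitude square 6; −1 → 5.
The longitude characters are unchanged.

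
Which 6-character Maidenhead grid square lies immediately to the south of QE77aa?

QE76ax

Latitude subsquare a = 0; −1 → -1, wraps to 23 = x, carry into square.
Latitude square 7; −1 → 6.
The longitude characters are unchanged.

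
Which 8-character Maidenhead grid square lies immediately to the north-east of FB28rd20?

FB28rd31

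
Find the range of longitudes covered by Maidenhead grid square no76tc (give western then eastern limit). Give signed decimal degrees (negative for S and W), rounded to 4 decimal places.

Field N=13, O=14: +13·20° lon, +14·10° lat → SW at lon 80°, lat 50°.
Square 7, 6: +7·2° lon, +6·1° lat → SW at lon 94°, lat 56°.
Subsquare t=19, c=2: +19·0.0833333° lon, +2·0.0416667° lat → SW at lon 95.5833°, lat 56.0833°.
Cell spans 0.0833333° lon × 0.0416667° lat.
west 95.5833, east 95.6667.

95.5833, 95.6667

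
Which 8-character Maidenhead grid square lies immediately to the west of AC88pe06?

AC88oe96

Longitude extended square 0; −1 → -1, wraps to 9, carry into subsquare.
Longitude subsquare p = 15; −1 → 14 = o.
The latitude characters are unchanged.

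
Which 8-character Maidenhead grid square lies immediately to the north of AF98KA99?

Latitude extended square 9; +1 → 10, wraps to 0, carry into subsquare.
Latitude subsquare a = 0; +1 → 1 = b.
The longitude characters are unchanged.

AF98kb90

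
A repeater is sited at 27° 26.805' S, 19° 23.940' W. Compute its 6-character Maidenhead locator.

IG02hn

Offset from 180°W / 90°S: lon 160.6010°, lat 62.5532°.
Field (20°×10°, letters A–R): 160.6010/20 → 8 → I, 62.5532/10 → 6 → G; chars IG.
Square (2°×1°, digits 0–9): 0.6010/2 → 0, 2.5532/1 → 2; chars 02.
Subsquare (5′×2.5′, letters a–x): 0.6010/0.0833333 → 7 → h, 0.5532/0.0416667 → 13 → n; chars hn.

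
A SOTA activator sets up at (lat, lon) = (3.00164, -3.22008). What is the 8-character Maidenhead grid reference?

IJ83ja30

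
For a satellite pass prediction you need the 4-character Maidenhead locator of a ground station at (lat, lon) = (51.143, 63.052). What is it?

Shift to the Maidenhead origin (180°W, 90°S): lon 243.05, lat 141.14.
Field (20°×10°, letters A–R): lon ⌊243.05/20⌋ = 12 → M; lat ⌊141.14/10⌋ = 14 → O.
Square (2°×1°, digits 0–9): lon ⌊3.05/2⌋ = 1; lat ⌊1.14/1⌋ = 1.

MO11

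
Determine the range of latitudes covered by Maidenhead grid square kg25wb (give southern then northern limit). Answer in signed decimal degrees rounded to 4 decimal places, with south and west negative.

Field K=10, G=6: +10·20° lon, +6·10° lat → SW at lon 20°, lat -30°.
Square 2, 5: +2·2° lon, +5·1° lat → SW at lon 24°, lat -25°.
Subsquare w=22, b=1: +22·0.0833333° lon, +1·0.0416667° lat → SW at lon 25.8333°, lat -24.9583°.
Cell spans 0.0833333° lon × 0.0416667° lat.
south -24.9583, north -24.9167.

-24.9583, -24.9167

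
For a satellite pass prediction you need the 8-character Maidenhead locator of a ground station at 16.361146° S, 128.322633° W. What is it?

CH53up13

Offset from 180°W / 90°S: lon 51.67737°, lat 73.63885°.
Field (20°×10°, letters A–R): 51.67737/20 → 2 → C, 73.63885/10 → 7 → H; chars CH.
Square (2°×1°, digits 0–9): 11.67737/2 → 5, 3.63885/1 → 3; chars 53.
Subsquare (5′×2.5′, letters a–x): 1.67737/0.0833333 → 20 → u, 0.63885/0.0416667 → 15 → p; chars up.
Extended square (30″×15″, digits 0–9): 0.01070/0.00833333 → 1, 0.01385/0.00416667 → 3; chars 13.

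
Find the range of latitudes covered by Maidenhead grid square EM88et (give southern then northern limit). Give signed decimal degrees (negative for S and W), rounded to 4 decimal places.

38.7917, 38.8333

Field E=4, M=12: +4·20° lon, +12·10° lat → SW at lon -100°, lat 30°.
Square 8, 8: +8·2° lon, +8·1° lat → SW at lon -84°, lat 38°.
Subsquare e=4, t=19: +4·0.0833333° lon, +19·0.0416667° lat → SW at lon -83.6667°, lat 38.7917°.
Cell spans 0.0833333° lon × 0.0416667° lat.
south 38.7917, north 38.8333.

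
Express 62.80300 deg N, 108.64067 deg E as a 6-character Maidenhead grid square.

Shift to the Maidenhead origin (180°W, 90°S): lon 288.6407, lat 152.8030.
Field: lon ⌊288.6407/20⌋ = 14 → O; lat ⌊152.8030/10⌋ = 15 → P.
Square: lon ⌊8.6407/2⌋ = 4; lat ⌊2.8030/1⌋ = 2.
Subsquare: lon ⌊0.6407/0.0833333⌋ = 7 → h; lat ⌊0.8030/0.0416667⌋ = 19 → t.

OP42ht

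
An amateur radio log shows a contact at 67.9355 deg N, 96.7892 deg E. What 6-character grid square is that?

NP87jw

Add 180° to longitude and 90° to latitude: 276.7892, 157.9355.
Field: lon ⌊276.7892/20⌋ = 13 → N; lat ⌊157.9355/10⌋ = 15 → P.
Square: lon ⌊16.7892/2⌋ = 8; lat ⌊7.9355/1⌋ = 7.
Subsquare: lon ⌊0.7892/0.0833333⌋ = 9 → j; lat ⌊0.9355/0.0416667⌋ = 22 → w.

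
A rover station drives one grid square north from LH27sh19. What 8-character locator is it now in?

LH27si10

Latitude extended square 9; +1 → 10, wraps to 0, carry into subsquare.
Latitude subsquare h = 7; +1 → 8 = i.
The longitude characters are unchanged.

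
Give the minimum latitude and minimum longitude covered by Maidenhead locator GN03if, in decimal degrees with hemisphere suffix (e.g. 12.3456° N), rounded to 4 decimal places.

Field G=6, N=13: +6·20° lon, +13·10° lat → SW at lon -60°, lat 40°.
Square 0, 3: +0·2° lon, +3·1° lat → SW at lon -60°, lat 43°.
Subsquare i=8, f=5: +8·0.0833333° lon, +5·0.0416667° lat → SW at lon -59.3333°, lat 43.2083°.
latitude 43.2083° N, longitude 59.3333° W.

43.2083° N, 59.3333° W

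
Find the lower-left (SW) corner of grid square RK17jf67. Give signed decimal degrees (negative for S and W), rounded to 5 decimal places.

17.23750, 162.80000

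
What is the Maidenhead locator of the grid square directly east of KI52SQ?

KI52tq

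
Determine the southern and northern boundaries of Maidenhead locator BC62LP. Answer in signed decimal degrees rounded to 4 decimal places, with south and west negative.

Field B=1, C=2: +1·20° lon, +2·10° lat → SW at lon -160°, lat -70°.
Square 6, 2: +6·2° lon, +2·1° lat → SW at lon -148°, lat -68°.
Subsquare l=11, p=15: +11·0.0833333° lon, +15·0.0416667° lat → SW at lon -147.083°, lat -67.375°.
Cell spans 0.0833333° lon × 0.0416667° lat.
south -67.3750, north -67.3333.

-67.3750, -67.3333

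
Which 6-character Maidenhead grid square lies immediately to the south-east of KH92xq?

LH02ap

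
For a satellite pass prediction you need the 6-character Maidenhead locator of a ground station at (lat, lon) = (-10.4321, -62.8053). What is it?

FH89on

Add 180° to longitude and 90° to latitude: 117.1947, 79.5679.
Field (20°×10°, letters A–R): lon ⌊117.1947/20⌋ = 5 → F; lat ⌊79.5679/10⌋ = 7 → H.
Square (2°×1°, digits 0–9): lon ⌊17.1947/2⌋ = 8; lat ⌊9.5679/1⌋ = 9.
Subsquare (5′×2.5′, letters a–x): lon ⌊1.1947/0.0833333⌋ = 14 → o; lat ⌊0.5679/0.0416667⌋ = 13 → n.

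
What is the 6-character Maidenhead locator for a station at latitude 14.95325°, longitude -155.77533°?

BK24cw

Shift to the Maidenhead origin (180°W, 90°S): lon 24.2247, lat 104.9532.
Field: 24.2247/20 → 1 → B, 104.9532/10 → 10 → K; chars BK.
Square: 4.2247/2 → 2, 4.9532/1 → 4; chars 24.
Subsquare: 0.2247/0.0833333 → 2 → c, 0.9532/0.0416667 → 22 → w; chars cw.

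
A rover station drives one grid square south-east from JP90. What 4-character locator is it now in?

Longitude square 9; +1 → 10, wraps to 0, carry into field.
Longitude field J = 9; +1 → 10 = K.
Latitude square 0; −1 → -1, wraps to 9, carry into field.
Latitude field P = 15; −1 → 14 = O.

KO09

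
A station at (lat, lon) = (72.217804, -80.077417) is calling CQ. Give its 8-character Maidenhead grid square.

EQ92xf02

Shift to the Maidenhead origin (180°W, 90°S): lon 99.92258, lat 162.21780.
Field: 99.92258/20 → 4 → E, 162.21780/10 → 16 → Q; chars EQ.
Square: 19.92258/2 → 9, 2.21780/1 → 2; chars 92.
Subsquare: 1.92258/0.0833333 → 23 → x, 0.21780/0.0416667 → 5 → f; chars xf.
Extended square: 0.00592/0.00833333 → 0, 0.00947/0.00416667 → 2; chars 02.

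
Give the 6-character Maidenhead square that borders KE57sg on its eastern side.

KE57tg

Longitude subsquare s = 18; +1 → 19 = t.
The latitude characters are unchanged.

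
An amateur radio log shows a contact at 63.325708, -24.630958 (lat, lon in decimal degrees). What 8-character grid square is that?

HP73qh48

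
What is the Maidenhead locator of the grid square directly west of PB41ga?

PB41fa

Longitude subsquare g = 6; −1 → 5 = f.
The latitude characters are unchanged.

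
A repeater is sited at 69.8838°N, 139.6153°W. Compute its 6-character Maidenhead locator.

Add 180° to longitude and 90° to latitude: 40.3847, 159.8838.
Field: 40.3847/20 → 2 → C, 159.8838/10 → 15 → P; chars CP.
Square: 0.3847/2 → 0, 9.8838/1 → 9; chars 09.
Subsquare: 0.3847/0.0833333 → 4 → e, 0.8838/0.0416667 → 21 → v; chars ev.

CP09ev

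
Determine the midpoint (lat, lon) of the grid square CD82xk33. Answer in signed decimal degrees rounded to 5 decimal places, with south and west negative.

-57.56875, -122.05417

Field C=2, D=3: +2·20° lon, +3·10° lat → SW at lon -140°, lat -60°.
Square 8, 2: +8·2° lon, +2·1° lat → SW at lon -124°, lat -58°.
Subsquare x=23, k=10: +23·0.0833333° lon, +10·0.0416667° lat → SW at lon -122.083°, lat -57.5833°.
Extended square 3, 3: +3·0.00833333° lon, +3·0.00416667° lat → SW at lon -122.058°, lat -57.5708°.
Cell spans 0.00833333° lon × 0.00416667° lat. Centre is SW corner plus half of each.
latitude -57.56875, longitude -122.05417.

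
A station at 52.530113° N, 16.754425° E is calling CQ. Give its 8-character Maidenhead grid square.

Add 180° to longitude and 90° to latitude: 196.75442, 142.53011.
Field (20°×10°, letters A–R): lon ⌊196.75442/20⌋ = 9 → J; lat ⌊142.53011/10⌋ = 14 → O.
Square (2°×1°, digits 0–9): lon ⌊16.75442/2⌋ = 8; lat ⌊2.53011/1⌋ = 2.
Subsquare (5′×2.5′, letters a–x): lon ⌊0.75442/0.0833333⌋ = 9 → j; lat ⌊0.53011/0.0416667⌋ = 12 → m.
Extended square (30″×15″, digits 0–9): lon ⌊0.00442/0.00833333⌋ = 0; lat ⌊0.03011/0.00416667⌋ = 7.

JO82jm07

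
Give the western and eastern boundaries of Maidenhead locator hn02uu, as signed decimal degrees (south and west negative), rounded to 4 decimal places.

-38.3333, -38.2500

Field H=7, N=13: +7·20° lon, +13·10° lat → SW at lon -40°, lat 40°.
Square 0, 2: +0·2° lon, +2·1° lat → SW at lon -40°, lat 42°.
Subsquare u=20, u=20: +20·0.0833333° lon, +20·0.0416667° lat → SW at lon -38.3333°, lat 42.8333°.
Cell spans 0.0833333° lon × 0.0416667° lat.
west -38.3333, east -38.2500.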